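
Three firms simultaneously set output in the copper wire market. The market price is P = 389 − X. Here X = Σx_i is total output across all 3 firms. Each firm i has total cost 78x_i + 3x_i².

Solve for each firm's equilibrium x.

31.1

A representative firm's profit is π_i = x_i(389 − X) − 78x_i − 3x_i², with X = x_i + Σ_{j≠i} x_j.
First-order condition: 311 − 8x_i − Σ_{j≠i} x_j = 0.
In a symmetric equilibrium every firm chooses the same x, so Σ_{j≠i} x_j = 2x. The condition becomes 311 − 10x = 0, giving x = 311/10 = 31.1.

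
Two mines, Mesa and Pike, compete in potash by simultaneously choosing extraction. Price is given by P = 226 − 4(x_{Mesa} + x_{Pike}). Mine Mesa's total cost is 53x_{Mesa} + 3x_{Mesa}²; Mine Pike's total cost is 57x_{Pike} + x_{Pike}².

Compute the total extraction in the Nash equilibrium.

Mine Mesa's profit: π = x_{Mesa}(226 − 4(x_{Mesa} + x_{Pike})) − 53x_{Mesa} − 3x_{Mesa}².
∂π/∂x_{Mesa} = 173 − 14x_{Mesa} − 4x_{Pike} = 0, so x_{Mesa} = 173/14 − (2/7)x_{Pike}.
For Pike: ∂π/∂x_{Pike} = 169 − 10x_{Pike} − 4x_{Mesa} = 0 ⇒ x_{Pike} = 16.9 − 0.4x_{Mesa}.
Substituting the second reaction function into the first: x_{Mesa} = 173/14 − (2/7)(16.9 − 0.4x_{Mesa}), which gives (31/35)x_{Mesa} = 527/70 ⇒ x_{Mesa} = 8.5.
Then x_{Pike} = 16.9 − 0.4·8.5 = 13.5.
Total extraction: 8.5 + 13.5 = 22.

22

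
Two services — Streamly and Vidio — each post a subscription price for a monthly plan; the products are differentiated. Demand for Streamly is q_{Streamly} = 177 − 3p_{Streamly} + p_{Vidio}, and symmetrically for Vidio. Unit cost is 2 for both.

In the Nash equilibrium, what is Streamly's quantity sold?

103.8

Streamly's profit: π = (p_{Streamly} − 2)(177 − 3p_{Streamly} + p_{Vidio}).
∂π/∂p_{Streamly} = 183 − 6p_{Streamly} + p_{Vidio} = 0 ⇒ p_{Streamly} = 30.5 + (1/6)p_{Vidio}.
By symmetry p_{Vidio} = p_{Streamly}; substituting into the reaction function, (5/6)p_{Streamly} = 30.5 and p_{Streamly} = 36.6.
q_{Streamly} = 177 − 3·36.6 + 36.6 = 103.8.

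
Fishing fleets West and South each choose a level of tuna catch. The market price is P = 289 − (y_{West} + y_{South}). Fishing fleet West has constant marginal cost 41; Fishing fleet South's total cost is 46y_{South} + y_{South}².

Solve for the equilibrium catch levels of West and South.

Fishing fleet West's profit: π = y_{West}(289 − (y_{West} + y_{South})) − 41y_{West}.
∂π/∂y_{West} = 248 − 2y_{West} − y_{South} = 0, so y_{West} = 124 − 0.5y_{South}.
For South: ∂π/∂y_{South} = 243 − 4y_{South} − y_{West} = 0 ⇒ y_{South} = 60.75 − 0.25y_{West}.
Substituting the second reaction function into the first: y_{West} = 124 − 0.5(60.75 − 0.25y_{West}), which gives 0.875y_{West} = 93.625 ⇒ y_{West} = 107.
Then y_{South} = 60.75 − 0.25·107 = 34.

107, 34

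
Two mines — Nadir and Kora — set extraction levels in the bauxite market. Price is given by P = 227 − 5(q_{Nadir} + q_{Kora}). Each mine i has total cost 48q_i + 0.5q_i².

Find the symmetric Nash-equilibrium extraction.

11.1875

Mine Nadir's profit: π = q_{Nadir}(227 − 5(q_{Nadir} + q_{Kora})) − 48q_{Nadir} − 0.5q_{Nadir}².
∂π/∂q_{Nadir} = 179 − 11q_{Nadir} − 5q_{Kora} = 0, so q_{Nadir} = 179/11 − (5/11)q_{Kora}.
The game is symmetric, so in equilibrium q_{Kora} = q_{Nadir}: the reaction function gives (16/11)q_{Nadir} = 179/11, hence q_{Nadir} = 11.1875.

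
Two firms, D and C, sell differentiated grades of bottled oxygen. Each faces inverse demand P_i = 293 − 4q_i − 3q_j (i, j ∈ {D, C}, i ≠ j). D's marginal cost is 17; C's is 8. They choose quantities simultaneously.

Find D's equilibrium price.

Firm D's profit: π = q_D(293 − 4q_D − 3q_C) − 17q_D.
∂π/∂q_D = 276 − 8q_D − 3q_C = 0 ⇒ q_D = 34.5 − 0.375q_C.
Similarly q_C = 35.625 − 0.375q_D.
Plugging q_C into D's best response: q_D = 34.5 − 0.375(35.625 − 0.375q_D) ⇒ (55/64)q_D = 1353/64, so q_D = 24.6.
Then q_C = 35.625 − 0.375·24.6 = 26.4.
P_D = 293 − 4·24.6 − 3·26.4 = 115.4.

115.4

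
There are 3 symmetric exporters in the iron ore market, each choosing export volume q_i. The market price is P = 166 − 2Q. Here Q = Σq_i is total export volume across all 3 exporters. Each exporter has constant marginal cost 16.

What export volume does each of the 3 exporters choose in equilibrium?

18.75

A representative exporter's profit is π_i = q_i(166 − 2Q) − 16q_i, with Q = q_i + Σ_{j≠i} q_j.
First-order condition: 150 − 4q_i − 2Σ_{j≠i} q_j = 0.
Imposing symmetry (q_j = q for all j) turns Σ_{j≠i} q_j into 2q, so 150 = 8q and q = 18.75.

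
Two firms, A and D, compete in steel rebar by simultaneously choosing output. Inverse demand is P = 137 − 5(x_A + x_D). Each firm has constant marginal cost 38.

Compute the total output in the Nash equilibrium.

Firm A's profit: π = x_A(137 − 5(x_A + x_D)) − 38x_A.
∂π/∂x_A = 99 − 10x_A − 5x_D = 0, so x_A = 9.9 − 0.5x_D.
Setting x_A = x_D in the reaction function: x_A = 9.9 − 0.5x_A, so x_A = 9.9 / 1.5 = 6.6.
Total output: 6.6 + 6.6 = 13.2.

13.2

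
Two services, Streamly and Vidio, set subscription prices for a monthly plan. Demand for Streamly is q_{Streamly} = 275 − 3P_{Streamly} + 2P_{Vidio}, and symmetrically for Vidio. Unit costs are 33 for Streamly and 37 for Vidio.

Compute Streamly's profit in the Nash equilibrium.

Streamly's profit: π = (P_{Streamly} − 33)(275 − 3P_{Streamly} + 2P_{Vidio}).
∂π/∂P_{Streamly} = 374 − 6P_{Streamly} + 2P_{Vidio} = 0 ⇒ P_{Streamly} = 187/3 + (1/3)P_{Vidio}.
Similarly P_{Vidio} = 193/3 + (1/3)P_{Streamly}.
Plugging P_{Vidio} into Streamly's best response: P_{Streamly} = 187/3 + (1/3)(193/3 + (1/3)P_{Streamly}) ⇒ (8/9)P_{Streamly} = 754/9, so P_{Streamly} = 94.25.
Then P_{Vidio} = 193/3 + (1/3)·94.25 = 95.75.
q_{Streamly} = 275 − 3·94.25 + 2·95.75 = 183.75.
Profit = (94.25 − 33)·183.75 = 11254.6875.

11254.6875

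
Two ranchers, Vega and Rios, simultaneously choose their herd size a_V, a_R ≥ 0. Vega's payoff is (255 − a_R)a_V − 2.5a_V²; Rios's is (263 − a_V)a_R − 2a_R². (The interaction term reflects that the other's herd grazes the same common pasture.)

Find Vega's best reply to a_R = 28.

45.4

Expanding Vega's payoff: 255a_V − a_Ra_V − 2.5a_V².
∂π/∂a_V = 255 − a_R − 5a_V = 0, so a_V = 51 − 0.2a_R.
At a_R = 28: a_V = 51 − 0.2·28 = 45.4.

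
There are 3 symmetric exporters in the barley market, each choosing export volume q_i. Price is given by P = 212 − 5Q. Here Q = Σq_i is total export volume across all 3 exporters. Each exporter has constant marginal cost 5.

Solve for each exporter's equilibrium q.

A representative exporter's profit is π_i = q_i(212 − 5Q) − 5q_i, with Q = q_i + Σ_{j≠i} q_j.
First-order condition: 207 − 10q_i − 5Σ_{j≠i} q_j = 0.
In a symmetric equilibrium every exporter chooses the same q, so Σ_{j≠i} q_j = 2q. The condition becomes 207 − 20q = 0, giving q = 207/20 = 10.35.

10.35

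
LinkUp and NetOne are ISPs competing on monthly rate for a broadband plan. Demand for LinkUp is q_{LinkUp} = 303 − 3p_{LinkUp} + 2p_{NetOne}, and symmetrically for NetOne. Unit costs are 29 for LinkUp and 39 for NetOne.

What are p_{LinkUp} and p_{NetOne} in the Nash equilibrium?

99.375, 103.125

LinkUp's profit: π = (p_{LinkUp} − 29)(303 − 3p_{LinkUp} + 2p_{NetOne}).
∂π/∂p_{LinkUp} = 390 − 6p_{LinkUp} + 2p_{NetOne} = 0 ⇒ p_{LinkUp} = 65 + (1/3)p_{NetOne}.
Similarly p_{NetOne} = 70 + (1/3)p_{LinkUp}.
Plugging p_{NetOne} into LinkUp's best response: p_{LinkUp} = 65 + (1/3)(70 + (1/3)p_{LinkUp}) ⇒ (8/9)p_{LinkUp} = 265/3, so p_{LinkUp} = 99.375.
Then p_{NetOne} = 70 + (1/3)·99.375 = 103.125.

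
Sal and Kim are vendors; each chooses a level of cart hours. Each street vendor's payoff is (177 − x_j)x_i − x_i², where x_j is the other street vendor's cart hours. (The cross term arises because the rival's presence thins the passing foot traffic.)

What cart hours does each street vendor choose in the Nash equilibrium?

59

Sal's payoff is (177 − x_K)x_S − x_S².
∂π/∂x_S = 177 − x_K − 2x_S = 0, so x_S = 88.5 − 0.5x_K.
The game is symmetric, so in equilibrium x_K = x_S: the reaction function gives 1.5x_S = 88.5, hence x_S = 59.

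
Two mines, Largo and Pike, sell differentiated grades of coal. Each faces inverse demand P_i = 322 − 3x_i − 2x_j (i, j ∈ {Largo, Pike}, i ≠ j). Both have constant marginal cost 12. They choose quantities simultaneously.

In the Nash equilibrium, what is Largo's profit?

4504.6875

Mine Largo's profit: π = x_{Largo}(322 − 3x_{Largo} − 2x_{Pike}) − 12x_{Largo}.
∂π/∂x_{Largo} = 310 − 6x_{Largo} − 2x_{Pike} = 0 ⇒ x_{Largo} = 155/3 − (1/3)x_{Pike}.
Setting x_{Largo} = x_{Pike} in the reaction function: x_{Largo} = 155/3 − (1/3)x_{Largo}, so x_{Largo} = (155/3) / (4/3) = 38.75.
P_{Largo} = 322 − 3·38.75 − 2·38.75 = 128.25.
Profit = (128.25 − 12)·38.75 = 4504.6875.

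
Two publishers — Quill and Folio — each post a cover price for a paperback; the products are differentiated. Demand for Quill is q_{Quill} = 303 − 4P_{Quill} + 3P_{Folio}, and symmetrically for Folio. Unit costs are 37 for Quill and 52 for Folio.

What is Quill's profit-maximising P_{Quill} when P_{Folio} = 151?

113

Quill's profit: π = (P_{Quill} − 37)(303 − 4P_{Quill} + 3P_{Folio}).
∂π/∂P_{Quill} = 451 − 8P_{Quill} + 3P_{Folio} = 0 ⇒ P_{Quill} = 56.375 + 0.375P_{Folio}.
At P_{Folio} = 151: P_{Quill} = 56.375 + 0.375·151 = 113.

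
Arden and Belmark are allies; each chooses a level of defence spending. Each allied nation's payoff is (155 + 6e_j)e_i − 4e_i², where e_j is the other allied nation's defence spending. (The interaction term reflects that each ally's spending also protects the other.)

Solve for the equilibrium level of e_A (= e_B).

77.5

Arden's payoff is (155 + 6e_B)e_A − 4e_A².
∂π/∂e_A = 155 + 6e_B − 8e_A = 0, so e_A = 19.375 + 0.75e_B.
The game is symmetric, so in equilibrium e_B = e_A: the reaction function gives 0.25e_A = 19.375, hence e_A = 77.5.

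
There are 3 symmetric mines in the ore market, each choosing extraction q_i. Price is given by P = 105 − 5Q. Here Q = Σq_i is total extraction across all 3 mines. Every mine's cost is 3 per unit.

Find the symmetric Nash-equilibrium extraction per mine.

A representative mine's profit is π_i = q_i(105 − 5Q) − 3q_i, with Q = q_i + Σ_{j≠i} q_j.
First-order condition: 102 − 10q_i − 5Σ_{j≠i} q_j = 0.
In a symmetric equilibrium every mine chooses the same q, so Σ_{j≠i} q_j = 2q. The condition becomes 102 − 20q = 0, giving q = 102/20 = 5.1.

5.1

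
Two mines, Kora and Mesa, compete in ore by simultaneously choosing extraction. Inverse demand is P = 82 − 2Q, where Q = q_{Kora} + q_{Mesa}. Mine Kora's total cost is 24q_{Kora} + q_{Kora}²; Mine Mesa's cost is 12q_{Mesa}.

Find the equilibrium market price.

Mine Kora's profit: π = q_{Kora}(82 − 2(q_{Kora} + q_{Mesa})) − 24q_{Kora} − q_{Kora}².
∂π/∂q_{Kora} = 58 − 6q_{Kora} − 2q_{Mesa} = 0, so q_{Kora} = 29/3 − (1/3)q_{Mesa}.
For Mesa: ∂π/∂q_{Mesa} = 70 − 4q_{Mesa} − 2q_{Kora} = 0 ⇒ q_{Mesa} = 17.5 − 0.5q_{Kora}.
Solving the two reaction functions simultaneously: (1 − (−1/3)(−0.5))q_{Kora} = 29/3 − (1/3)·17.5, so (5/6)q_{Kora} = 23/6 and q_{Kora} = 4.6.
Then q_{Mesa} = 17.5 − 0.5·4.6 = 15.2.
Equilibrium price: P = 82 − 2·19.8 = 42.4.

42.4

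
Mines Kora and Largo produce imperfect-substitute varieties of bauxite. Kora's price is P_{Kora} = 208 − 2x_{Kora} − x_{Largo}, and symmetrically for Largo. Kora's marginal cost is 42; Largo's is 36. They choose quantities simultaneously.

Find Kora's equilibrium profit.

Mine Kora's profit: π = x_{Kora}(208 − 2x_{Kora} − x_{Largo}) − 42x_{Kora}.
∂π/∂x_{Kora} = 166 − 4x_{Kora} − x_{Largo} = 0 ⇒ x_{Kora} = 41.5 − 0.25x_{Largo}.
Similarly x_{Largo} = 43 − 0.25x_{Kora}.
Plugging x_{Largo} into Kora's best response: x_{Kora} = 41.5 − 0.25(43 − 0.25x_{Kora}) ⇒ 0.9375x_{Kora} = 30.75, so x_{Kora} = 32.8.
Then x_{Largo} = 43 − 0.25·32.8 = 34.8.
P_{Kora} = 208 − 2·32.8 − 34.8 = 107.6.
Profit = (107.6 − 42)·32.8 = 2151.68.

2151.68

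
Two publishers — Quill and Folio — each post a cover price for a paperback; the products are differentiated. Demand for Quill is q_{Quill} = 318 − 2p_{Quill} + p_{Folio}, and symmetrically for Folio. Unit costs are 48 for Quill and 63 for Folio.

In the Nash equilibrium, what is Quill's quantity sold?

184

Quill's profit: π = (p_{Quill} − 48)(318 − 2p_{Quill} + p_{Folio}).
∂π/∂p_{Quill} = 414 − 4p_{Quill} + p_{Folio} = 0 ⇒ p_{Quill} = 103.5 + 0.25p_{Folio}.
Similarly p_{Folio} = 111 + 0.25p_{Quill}.
Substituting the second reaction function into the first: p_{Quill} = 103.5 + 0.25(111 + 0.25p_{Quill}), which gives 0.9375p_{Quill} = 131.25 ⇒ p_{Quill} = 140.
Then p_{Folio} = 111 + 0.25·140 = 146.
q_{Quill} = 318 − 2·140 + 146 = 184.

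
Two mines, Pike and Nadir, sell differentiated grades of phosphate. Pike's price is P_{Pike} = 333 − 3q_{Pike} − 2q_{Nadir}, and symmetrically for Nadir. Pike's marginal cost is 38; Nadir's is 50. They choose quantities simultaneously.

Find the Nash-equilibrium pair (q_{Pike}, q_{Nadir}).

37.625, 34.625

Mine Pike's profit: π = q_{Pike}(333 − 3q_{Pike} − 2q_{Nadir}) − 38q_{Pike}.
∂π/∂q_{Pike} = 295 − 6q_{Pike} − 2q_{Nadir} = 0 ⇒ q_{Pike} = 295/6 − (1/3)q_{Nadir}.
Similarly q_{Nadir} = 283/6 − (1/3)q_{Pike}.
Plugging q_{Nadir} into Pike's best response: q_{Pike} = 295/6 − (1/3)(283/6 − (1/3)q_{Pike}) ⇒ (8/9)q_{Pike} = 301/9, so q_{Pike} = 37.625.
Then q_{Nadir} = 283/6 − (1/3)·37.625 = 34.625.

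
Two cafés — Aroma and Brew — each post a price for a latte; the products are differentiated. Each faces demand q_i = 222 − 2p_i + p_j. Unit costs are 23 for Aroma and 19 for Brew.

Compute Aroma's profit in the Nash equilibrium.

Aroma's profit: π = (p_{Aroma} − 23)(222 − 2p_{Aroma} + p_{Brew}).
∂π/∂p_{Aroma} = 268 − 4p_{Aroma} + p_{Brew} = 0 ⇒ p_{Aroma} = 67 + 0.25p_{Brew}.
Similarly p_{Brew} = 65 + 0.25p_{Aroma}.
Solving the two reaction functions simultaneously: (1 − (0.25)(0.25))p_{Aroma} = 67 + 0.25·65, so 0.9375p_{Aroma} = 83.25 and p_{Aroma} = 88.8.
Then p_{Brew} = 65 + 0.25·88.8 = 87.2.
q_{Aroma} = 222 − 2·88.8 + 87.2 = 131.6.
Profit = (88.8 − 23)·131.6 = 8659.28.

8659.28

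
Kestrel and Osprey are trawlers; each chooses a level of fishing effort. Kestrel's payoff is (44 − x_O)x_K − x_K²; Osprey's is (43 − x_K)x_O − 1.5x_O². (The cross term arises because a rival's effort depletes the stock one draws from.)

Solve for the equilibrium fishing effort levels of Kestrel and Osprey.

17.8, 8.4

Expanding Kestrel's payoff: 44x_K − x_Ox_K − x_K².
∂π/∂x_K = 44 − x_O − 2x_K = 0, so x_K = 22 − 0.5x_O.
Likewise for Osprey: x_O = 43/3 − (1/3)x_K.
Substituting the second reaction function into the first: x_K = 22 − 0.5(43/3 − (1/3)x_K), which gives (5/6)x_K = 89/6 ⇒ x_K = 17.8.
Then x_O = 43/3 − (1/3)·17.8 = 8.4.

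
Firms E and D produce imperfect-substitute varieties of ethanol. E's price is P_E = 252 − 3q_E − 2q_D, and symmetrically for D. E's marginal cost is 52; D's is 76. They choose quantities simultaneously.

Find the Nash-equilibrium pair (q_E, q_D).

26.5, 20.5

Firm E's profit: π = q_E(252 − 3q_E − 2q_D) − 52q_E.
∂π/∂q_E = 200 − 6q_E − 2q_D = 0 ⇒ q_E = 100/3 − (1/3)q_D.
Similarly q_D = 88/3 − (1/3)q_E.
Substituting the second reaction function into the first: q_E = 100/3 − (1/3)(88/3 − (1/3)q_E), which gives (8/9)q_E = 212/9 ⇒ q_E = 26.5.
Then q_D = 88/3 − (1/3)·26.5 = 20.5.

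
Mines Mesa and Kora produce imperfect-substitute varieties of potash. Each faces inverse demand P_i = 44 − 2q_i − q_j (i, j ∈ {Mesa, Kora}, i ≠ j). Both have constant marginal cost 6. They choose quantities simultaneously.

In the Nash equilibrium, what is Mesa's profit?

Mine Mesa's profit: π = q_{Mesa}(44 − 2q_{Mesa} − q_{Kora}) − 6q_{Mesa}.
∂π/∂q_{Mesa} = 38 − 4q_{Mesa} − q_{Kora} = 0 ⇒ q_{Mesa} = 9.5 − 0.25q_{Kora}.
Setting q_{Mesa} = q_{Kora} in the reaction function: q_{Mesa} = 9.5 − 0.25q_{Mesa}, so q_{Mesa} = 9.5 / 1.25 = 7.6.
P_{Mesa} = 44 − 2·7.6 − 7.6 = 21.2.
Profit = (21.2 − 6)·7.6 = 115.52.

115.52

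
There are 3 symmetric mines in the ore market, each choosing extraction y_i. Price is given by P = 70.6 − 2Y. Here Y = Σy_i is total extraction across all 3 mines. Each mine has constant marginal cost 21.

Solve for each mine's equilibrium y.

A representative mine's profit is π_i = y_i(70.6 − 2Y) − 21y_i, with Y = y_i + Σ_{j≠i} y_j.
First-order condition: 49.6 − 4y_i − 2Σ_{j≠i} y_j = 0.
In a symmetric equilibrium every mine chooses the same y, so Σ_{j≠i} y_j = 2y. The condition becomes 49.6 − 8y = 0, giving y = 49.6/8 = 6.2.

6.2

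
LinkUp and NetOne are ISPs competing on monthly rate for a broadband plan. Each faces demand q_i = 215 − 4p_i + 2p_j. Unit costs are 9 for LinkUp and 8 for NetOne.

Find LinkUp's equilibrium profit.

4277.16

LinkUp's profit: π = (p_{LinkUp} − 9)(215 − 4p_{LinkUp} + 2p_{NetOne}).
∂π/∂p_{LinkUp} = 251 − 8p_{LinkUp} + 2p_{NetOne} = 0 ⇒ p_{LinkUp} = 31.375 + 0.25p_{NetOne}.
Similarly p_{NetOne} = 30.875 + 0.25p_{LinkUp}.
Solving the two reaction functions simultaneously: (1 − (0.25)(0.25))p_{LinkUp} = 31.375 + 0.25·30.875, so 0.9375p_{LinkUp} = 1251/32 and p_{LinkUp} = 41.7.
Then p_{NetOne} = 30.875 + 0.25·41.7 = 41.3.
q_{LinkUp} = 215 − 4·41.7 + 2·41.3 = 130.8.
Profit = (41.7 − 9)·130.8 = 4277.16.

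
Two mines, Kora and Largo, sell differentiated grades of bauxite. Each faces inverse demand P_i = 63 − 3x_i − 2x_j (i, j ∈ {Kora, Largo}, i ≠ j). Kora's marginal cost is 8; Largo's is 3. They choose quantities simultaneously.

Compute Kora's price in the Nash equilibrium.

Mine Kora's profit: π = x_{Kora}(63 − 3x_{Kora} − 2x_{Largo}) − 8x_{Kora}.
∂π/∂x_{Kora} = 55 − 6x_{Kora} − 2x_{Largo} = 0 ⇒ x_{Kora} = 55/6 − (1/3)x_{Largo}.
Similarly x_{Largo} = 10 − (1/3)x_{Kora}.
Solving the two reaction functions simultaneously: (1 − (−1/3)(−1/3))x_{Kora} = 55/6 − (1/3)·10, so (8/9)x_{Kora} = 35/6 and x_{Kora} = 6.5625.
Then x_{Largo} = 10 − (1/3)·6.5625 = 7.8125.
P_{Kora} = 63 − 3·6.5625 − 2·7.8125 = 27.6875.

27.6875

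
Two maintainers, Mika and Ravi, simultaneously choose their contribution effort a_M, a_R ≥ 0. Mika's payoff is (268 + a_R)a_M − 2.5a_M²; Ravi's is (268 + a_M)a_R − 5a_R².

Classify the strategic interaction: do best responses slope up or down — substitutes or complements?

Expanding Mika's payoff: 268a_M + a_Ra_M − 2.5a_M².
∂π/∂a_M = 268 + a_R − 5a_M = 0, so a_M = 53.6 + 0.2a_R.
The best-response slope da_M/da_R = 0.2 > 0: the reaction function is upward-sloping, so the choices are strategic complements.

strategic complements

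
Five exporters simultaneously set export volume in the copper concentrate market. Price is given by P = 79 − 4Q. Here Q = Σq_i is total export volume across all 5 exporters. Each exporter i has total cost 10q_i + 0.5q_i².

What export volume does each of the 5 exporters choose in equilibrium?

A representative exporter's profit is π_i = q_i(79 − 4Q) − 10q_i − 0.5q_i², with Q = q_i + Σ_{j≠i} q_j.
First-order condition: 69 − 9q_i − 4Σ_{j≠i} q_j = 0.
With identical exporters, set every q_j = q: then 69 − 9q − 16q = 0, i.e. q = 69/25 = 2.76.

2.76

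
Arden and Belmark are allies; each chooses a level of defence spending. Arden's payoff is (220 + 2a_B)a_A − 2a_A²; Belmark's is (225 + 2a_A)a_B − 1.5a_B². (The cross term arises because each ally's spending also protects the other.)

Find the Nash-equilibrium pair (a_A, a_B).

Expanding Arden's payoff: 220a_A + 2a_Ba_A − 2a_A².
∂π/∂a_A = 220 + 2a_B − 4a_A = 0, so a_A = 55 + 0.5a_B.
Likewise for Belmark: a_B = 75 + (2/3)a_A.
Plugging a_B into Arden's best response: a_A = 55 + 0.5(75 + (2/3)a_A) ⇒ (2/3)a_A = 92.5, so a_A = 138.75.
Then a_B = 75 + (2/3)·138.75 = 167.5.

138.75, 167.5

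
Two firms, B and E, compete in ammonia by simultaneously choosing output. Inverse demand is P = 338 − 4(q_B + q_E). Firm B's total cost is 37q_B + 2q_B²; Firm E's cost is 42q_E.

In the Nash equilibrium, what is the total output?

Firm B's profit: π = q_B(338 − 4(q_B + q_E)) − 37q_B − 2q_B².
∂π/∂q_B = 301 − 12q_B − 4q_E = 0, so q_B = 301/12 − (1/3)q_E.
For E: ∂π/∂q_E = 296 − 8q_E − 4q_B = 0 ⇒ q_E = 37 − 0.5q_B.
Solving the two reaction functions simultaneously: (1 − (−1/3)(−0.5))q_B = 301/12 − (1/3)·37, so (5/6)q_B = 12.75 and q_B = 15.3.
Then q_E = 37 − 0.5·15.3 = 29.35.
Total output: 15.3 + 29.35 = 44.65.

44.65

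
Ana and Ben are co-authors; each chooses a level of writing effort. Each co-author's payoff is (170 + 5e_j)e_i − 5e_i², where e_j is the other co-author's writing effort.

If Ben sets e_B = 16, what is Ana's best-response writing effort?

Ana's payoff is (170 + 5e_B)e_A − 5e_A².
∂π/∂e_A = 170 + 5e_B − 10e_A = 0, so e_A = 17 + 0.5e_B.
At e_B = 16: e_A = 17 + 0.5·16 = 25.

25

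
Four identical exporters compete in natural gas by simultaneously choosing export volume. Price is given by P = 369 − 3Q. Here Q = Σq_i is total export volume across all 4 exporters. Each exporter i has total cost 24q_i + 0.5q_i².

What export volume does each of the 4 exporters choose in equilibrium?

21.5625

A representative exporter's profit is π_i = q_i(369 − 3Q) − 24q_i − 0.5q_i², with Q = q_i + Σ_{j≠i} q_j.
First-order condition: 345 − 7q_i − 3Σ_{j≠i} q_j = 0.
Imposing symmetry (q_j = q for all j) turns Σ_{j≠i} q_j into 3q, so 345 = 16q and q = 21.5625.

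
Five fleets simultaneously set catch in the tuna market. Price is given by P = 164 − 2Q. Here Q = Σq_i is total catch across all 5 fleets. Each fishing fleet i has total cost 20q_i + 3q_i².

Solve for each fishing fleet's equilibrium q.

A representative fishing fleet's profit is π_i = q_i(164 − 2Q) − 20q_i − 3q_i², with Q = q_i + Σ_{j≠i} q_j.
First-order condition: 144 − 10q_i − 2Σ_{j≠i} q_j = 0.
Imposing symmetry (q_j = q for all j) turns Σ_{j≠i} q_j into 4q, so 144 = 18q and q = 8.

8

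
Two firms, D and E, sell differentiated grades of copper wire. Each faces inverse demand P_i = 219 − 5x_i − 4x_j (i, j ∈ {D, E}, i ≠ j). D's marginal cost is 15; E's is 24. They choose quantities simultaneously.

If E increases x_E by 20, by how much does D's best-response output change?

-8

Firm D's profit: π = x_D(219 − 5x_D − 4x_E) − 15x_D.
∂π/∂x_D = 204 − 10x_D − 4x_E = 0 ⇒ x_D = 20.4 − 0.4x_E.
The reaction-function slope is −0.4, so a 20-unit rise in x_E moves x_D by −0.4 × 20 = −8. D's best response falls — the actions are strategic substitutes.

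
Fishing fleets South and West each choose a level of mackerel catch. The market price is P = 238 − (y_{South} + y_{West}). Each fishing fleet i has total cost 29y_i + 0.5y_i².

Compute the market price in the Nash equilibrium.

133.5

Fishing fleet South's profit: π = y_{South}(238 − (y_{South} + y_{West})) − 29y_{South} − 0.5y_{South}².
∂π/∂y_{South} = 209 − 3y_{South} − y_{West} = 0, so y_{South} = 209/3 − (1/3)y_{West}.
By symmetry y_{West} = y_{South}; substituting into the reaction function, (4/3)y_{South} = 209/3 and y_{South} = 52.25.
Equilibrium price: P = 238 − 104.5 = 133.5.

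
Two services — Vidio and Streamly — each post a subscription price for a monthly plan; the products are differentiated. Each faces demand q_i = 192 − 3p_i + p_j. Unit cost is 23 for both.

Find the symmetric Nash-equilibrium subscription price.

52.2

Vidio's profit: π = (p_{Vidio} − 23)(192 − 3p_{Vidio} + p_{Streamly}).
∂π/∂p_{Vidio} = 261 − 6p_{Vidio} + p_{Streamly} = 0 ⇒ p_{Vidio} = 43.5 + (1/6)p_{Streamly}.
By symmetry p_{Streamly} = p_{Vidio}; substituting into the reaction function, (5/6)p_{Vidio} = 43.5 and p_{Vidio} = 52.2.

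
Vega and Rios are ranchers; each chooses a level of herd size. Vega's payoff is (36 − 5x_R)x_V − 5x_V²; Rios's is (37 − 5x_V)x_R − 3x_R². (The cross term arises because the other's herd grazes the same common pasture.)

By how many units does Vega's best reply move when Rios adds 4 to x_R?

-2

Expanding Vega's payoff: 36x_V − 5x_Rx_V − 5x_V².
∂π/∂x_V = 36 − 5x_R − 10x_V = 0, so x_V = 3.6 − 0.5x_R.
The reaction-function slope is −0.5, so a 4-unit rise in x_R moves x_V by −0.5 × 4 = −2. Vega's best response falls — the actions are strategic substitutes.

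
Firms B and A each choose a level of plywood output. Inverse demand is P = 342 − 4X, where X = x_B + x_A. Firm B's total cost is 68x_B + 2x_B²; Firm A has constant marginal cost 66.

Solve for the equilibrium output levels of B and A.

Firm B's profit: π = x_B(342 − 4(x_B + x_A)) − 68x_B − 2x_B².
∂π/∂x_B = 274 − 12x_B − 4x_A = 0, so x_B = 137/6 − (1/3)x_A.
For A: ∂π/∂x_A = 276 − 8x_A − 4x_B = 0 ⇒ x_A = 34.5 − 0.5x_B.
Substituting the second reaction function into the first: x_B = 137/6 − (1/3)(34.5 − 0.5x_B), which gives (5/6)x_B = 34/3 ⇒ x_B = 13.6.
Then x_A = 34.5 − 0.5·13.6 = 27.7.

13.6, 27.7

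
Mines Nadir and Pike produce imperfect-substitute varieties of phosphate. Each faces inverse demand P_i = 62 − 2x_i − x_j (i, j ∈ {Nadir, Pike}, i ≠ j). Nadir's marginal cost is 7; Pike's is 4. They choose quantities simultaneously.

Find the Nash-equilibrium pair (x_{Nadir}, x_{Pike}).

Mine Nadir's profit: π = x_{Nadir}(62 − 2x_{Nadir} − x_{Pike}) − 7x_{Nadir}.
∂π/∂x_{Nadir} = 55 − 4x_{Nadir} − x_{Pike} = 0 ⇒ x_{Nadir} = 13.75 − 0.25x_{Pike}.
Similarly x_{Pike} = 14.5 − 0.25x_{Nadir}.
Substituting the second reaction function into the first: x_{Nadir} = 13.75 − 0.25(14.5 − 0.25x_{Nadir}), which gives 0.9375x_{Nadir} = 10.125 ⇒ x_{Nadir} = 10.8.
Then x_{Pike} = 14.5 − 0.25·10.8 = 11.8.

10.8, 11.8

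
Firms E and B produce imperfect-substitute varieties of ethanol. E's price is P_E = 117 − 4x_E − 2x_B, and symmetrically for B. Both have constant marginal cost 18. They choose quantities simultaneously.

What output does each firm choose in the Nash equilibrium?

9.9

Firm E's profit: π = x_E(117 − 4x_E − 2x_B) − 18x_E.
∂π/∂x_E = 99 − 8x_E − 2x_B = 0 ⇒ x_E = 12.375 − 0.25x_B.
Setting x_E = x_B in the reaction function: x_E = 12.375 − 0.25x_E, so x_E = 12.375 / 1.25 = 9.9.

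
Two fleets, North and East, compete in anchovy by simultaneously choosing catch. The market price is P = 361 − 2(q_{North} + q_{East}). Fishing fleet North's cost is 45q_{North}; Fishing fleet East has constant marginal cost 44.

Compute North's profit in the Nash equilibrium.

Fishing fleet North's profit: π = q_{North}(361 − 2(q_{North} + q_{East})) − 45q_{North}.
∂π/∂q_{North} = 316 − 4q_{North} − 2q_{East} = 0, so q_{North} = 79 − 0.5q_{East}.
By the same steps for East: q_{East} = 79.25 − 0.5q_{North}.
Solving the two reaction functions simultaneously: (1 − (−0.5)(−0.5))q_{North} = 79 − 0.5·79.25, so 0.75q_{North} = 39.375 and q_{North} = 52.5.
Then q_{East} = 79.25 − 0.5·52.5 = 53.
Price P = 361 − 2·105.5 = 150.
North's profit: (150 − 45)·52.5 = 5512.5.

5512.5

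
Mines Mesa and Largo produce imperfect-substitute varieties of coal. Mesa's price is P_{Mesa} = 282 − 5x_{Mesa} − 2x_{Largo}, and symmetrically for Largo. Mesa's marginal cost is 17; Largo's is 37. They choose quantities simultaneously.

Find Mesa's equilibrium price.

129.5

Mine Mesa's profit: π = x_{Mesa}(282 − 5x_{Mesa} − 2x_{Largo}) − 17x_{Mesa}.
∂π/∂x_{Mesa} = 265 − 10x_{Mesa} − 2x_{Largo} = 0 ⇒ x_{Mesa} = 26.5 − 0.2x_{Largo}.
Similarly x_{Largo} = 24.5 − 0.2x_{Mesa}.
Plugging x_{Largo} into Mesa's best response: x_{Mesa} = 26.5 − 0.2(24.5 − 0.2x_{Mesa}) ⇒ 0.96x_{Mesa} = 21.6, so x_{Mesa} = 22.5.
Then x_{Largo} = 24.5 − 0.2·22.5 = 20.
P_{Mesa} = 282 − 5·22.5 − 2·20 = 129.5.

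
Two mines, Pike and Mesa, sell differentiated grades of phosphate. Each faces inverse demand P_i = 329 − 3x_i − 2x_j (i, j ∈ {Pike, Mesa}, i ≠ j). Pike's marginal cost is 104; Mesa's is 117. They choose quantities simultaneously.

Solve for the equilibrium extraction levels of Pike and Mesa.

28.9375, 25.6875

Mine Pike's profit: π = x_{Pike}(329 − 3x_{Pike} − 2x_{Mesa}) − 104x_{Pike}.
∂π/∂x_{Pike} = 225 − 6x_{Pike} − 2x_{Mesa} = 0 ⇒ x_{Pike} = 37.5 − (1/3)x_{Mesa}.
Similarly x_{Mesa} = 106/3 − (1/3)x_{Pike}.
Substituting the second reaction function into the first: x_{Pike} = 37.5 − (1/3)(106/3 − (1/3)x_{Pike}), which gives (8/9)x_{Pike} = 463/18 ⇒ x_{Pike} = 28.9375.
Then x_{Mesa} = 106/3 − (1/3)·28.9375 = 25.6875.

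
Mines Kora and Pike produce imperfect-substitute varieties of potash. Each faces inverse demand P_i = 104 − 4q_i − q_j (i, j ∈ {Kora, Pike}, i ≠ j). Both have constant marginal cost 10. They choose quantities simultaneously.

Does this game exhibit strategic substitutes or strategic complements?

strategic substitutes

Mine Kora's profit: π = q_{Kora}(104 − 4q_{Kora} − q_{Pike}) − 10q_{Kora}.
∂π/∂q_{Kora} = 94 − 8q_{Kora} − q_{Pike} = 0 ⇒ q_{Kora} = 11.75 − 0.125q_{Pike}.
The best-response slope dq_{Kora}/dq_{Pike} = −0.125 < 0: the reaction function is downward-sloping, so the choices are strategic substitutes.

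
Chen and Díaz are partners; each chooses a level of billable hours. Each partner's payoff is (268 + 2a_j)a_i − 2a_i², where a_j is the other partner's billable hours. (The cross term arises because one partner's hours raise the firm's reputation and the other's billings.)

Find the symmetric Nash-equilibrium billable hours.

Chen's payoff is (268 + 2a_D)a_C − 2a_C².
∂π/∂a_C = 268 + 2a_D − 4a_C = 0, so a_C = 67 + 0.5a_D.
The game is symmetric, so in equilibrium a_D = a_C: the reaction function gives 0.5a_C = 67, hence a_C = 134.

134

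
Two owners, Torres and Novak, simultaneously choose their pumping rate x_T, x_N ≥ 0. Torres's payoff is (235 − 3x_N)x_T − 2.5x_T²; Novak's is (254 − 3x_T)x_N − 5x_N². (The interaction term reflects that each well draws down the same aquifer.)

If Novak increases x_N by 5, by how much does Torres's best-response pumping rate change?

-3

Expanding Torres's payoff: 235x_T − 3x_Nx_T − 2.5x_T².
∂π/∂x_T = 235 − 3x_N − 5x_T = 0, so x_T = 47 − 0.6x_N.
The reaction-function slope is −0.6, so a 5-unit rise in x_N moves x_T by −0.6 × 5 = −3. Torres's best response falls — the actions are strategic substitutes.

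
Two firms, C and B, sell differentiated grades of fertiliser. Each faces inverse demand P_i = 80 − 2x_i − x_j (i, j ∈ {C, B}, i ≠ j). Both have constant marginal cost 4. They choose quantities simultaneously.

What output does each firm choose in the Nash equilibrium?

15.2

Firm C's profit: π = x_C(80 − 2x_C − x_B) − 4x_C.
∂π/∂x_C = 76 − 4x_C − x_B = 0 ⇒ x_C = 19 − 0.25x_B.
The game is symmetric, so in equilibrium x_B = x_C: the reaction function gives 1.25x_C = 19, hence x_C = 15.2.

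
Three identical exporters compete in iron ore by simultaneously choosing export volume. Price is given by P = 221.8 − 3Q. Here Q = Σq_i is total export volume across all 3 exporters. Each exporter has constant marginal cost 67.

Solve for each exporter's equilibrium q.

12.9

A representative exporter's profit is π_i = q_i(221.8 − 3Q) − 67q_i, with Q = q_i + Σ_{j≠i} q_j.
First-order condition: 154.8 − 6q_i − 3Σ_{j≠i} q_j = 0.
With identical exporters, set every q_j = q: then 154.8 − 6q − 6q = 0, i.e. q = 154.8/12 = 12.9.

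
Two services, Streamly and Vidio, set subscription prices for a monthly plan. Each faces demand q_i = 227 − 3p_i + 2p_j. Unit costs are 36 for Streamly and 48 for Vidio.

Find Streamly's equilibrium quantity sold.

150

Streamly's profit: π = (p_{Streamly} − 36)(227 − 3p_{Streamly} + 2p_{Vidio}).
∂π/∂p_{Streamly} = 335 − 6p_{Streamly} + 2p_{Vidio} = 0 ⇒ p_{Streamly} = 335/6 + (1/3)p_{Vidio}.
Similarly p_{Vidio} = 371/6 + (1/3)p_{Streamly}.
Plugging p_{Vidio} into Streamly's best response: p_{Streamly} = 335/6 + (1/3)(371/6 + (1/3)p_{Streamly}) ⇒ (8/9)p_{Streamly} = 688/9, so p_{Streamly} = 86.
Then p_{Vidio} = 371/6 + (1/3)·86 = 90.5.
q_{Streamly} = 227 − 3·86 + 2·90.5 = 150.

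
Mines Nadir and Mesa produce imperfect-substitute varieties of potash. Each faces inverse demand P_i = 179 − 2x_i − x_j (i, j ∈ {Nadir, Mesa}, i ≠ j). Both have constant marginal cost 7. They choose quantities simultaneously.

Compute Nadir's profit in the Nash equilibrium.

2366.72

Mine Nadir's profit: π = x_{Nadir}(179 − 2x_{Nadir} − x_{Mesa}) − 7x_{Nadir}.
∂π/∂x_{Nadir} = 172 − 4x_{Nadir} − x_{Mesa} = 0 ⇒ x_{Nadir} = 43 − 0.25x_{Mesa}.
By symmetry x_{Mesa} = x_{Nadir}; substituting into the reaction function, 1.25x_{Nadir} = 43 and x_{Nadir} = 34.4.
P_{Nadir} = 179 − 2·34.4 − 34.4 = 75.8.
Profit = (75.8 − 7)·34.4 = 2366.72.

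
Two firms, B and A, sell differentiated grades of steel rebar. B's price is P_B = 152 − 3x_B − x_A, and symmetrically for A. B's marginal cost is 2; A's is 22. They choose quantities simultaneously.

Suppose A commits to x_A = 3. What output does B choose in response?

24.5

Firm B's profit: π = x_B(152 − 3x_B − x_A) − 2x_B.
∂π/∂x_B = 150 − 6x_B − x_A = 0 ⇒ x_B = 25 − (1/6)x_A.
At x_A = 3: x_B = 25 − (1/6)·3 = 24.5.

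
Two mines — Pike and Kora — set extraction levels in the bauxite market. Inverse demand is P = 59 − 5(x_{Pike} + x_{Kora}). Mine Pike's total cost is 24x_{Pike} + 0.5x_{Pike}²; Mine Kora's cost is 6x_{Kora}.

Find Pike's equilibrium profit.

Mine Pike's profit: π = x_{Pike}(59 − 5(x_{Pike} + x_{Kora})) − 24x_{Pike} − 0.5x_{Pike}².
∂π/∂x_{Pike} = 35 − 11x_{Pike} − 5x_{Kora} = 0, so x_{Pike} = 35/11 − (5/11)x_{Kora}.
For Kora: ∂π/∂x_{Kora} = 53 − 10x_{Kora} − 5x_{Pike} = 0 ⇒ x_{Kora} = 5.3 − 0.5x_{Pike}.
Solving the two reaction functions simultaneously: (1 − (−5/11)(−0.5))x_{Pike} = 35/11 − (5/11)·5.3, so (17/22)x_{Pike} = 17/22 and x_{Pike} = 1.
Then x_{Kora} = 5.3 − 0.5·1 = 4.8.
Price P = 59 − 5·5.8 = 30.
Pike's profit: (30 − 24)·1 − 0.5(1)² = 5.5.

5.5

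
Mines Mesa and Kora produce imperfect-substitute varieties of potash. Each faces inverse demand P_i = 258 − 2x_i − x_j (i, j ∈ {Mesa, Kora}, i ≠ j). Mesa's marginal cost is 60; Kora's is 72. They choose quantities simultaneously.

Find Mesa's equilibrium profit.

3264.32

Mine Mesa's profit: π = x_{Mesa}(258 − 2x_{Mesa} − x_{Kora}) − 60x_{Mesa}.
∂π/∂x_{Mesa} = 198 − 4x_{Mesa} − x_{Kora} = 0 ⇒ x_{Mesa} = 49.5 − 0.25x_{Kora}.
Similarly x_{Kora} = 46.5 − 0.25x_{Mesa}.
Solving the two reaction functions simultaneously: (1 − (−0.25)(−0.25))x_{Mesa} = 49.5 − 0.25·46.5, so 0.9375x_{Mesa} = 37.875 and x_{Mesa} = 40.4.
Then x_{Kora} = 46.5 − 0.25·40.4 = 36.4.
P_{Mesa} = 258 − 2·40.4 − 36.4 = 140.8.
Profit = (140.8 − 60)·40.4 = 3264.32.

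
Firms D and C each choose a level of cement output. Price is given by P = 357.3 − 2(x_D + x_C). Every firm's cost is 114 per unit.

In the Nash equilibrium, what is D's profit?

Firm D's profit: π = x_D(357.3 − 2(x_D + x_C)) − 114x_D.
∂π/∂x_D = 243.3 − 4x_D − 2x_C = 0, so x_D = 60.825 − 0.5x_C.
The game is symmetric, so in equilibrium x_C = x_D: the reaction function gives 1.5x_D = 60.825, hence x_D = 40.55.
Price P = 357.3 − 2·81.1 = 195.1.
D's profit: (195.1 − 114)·40.55 = 3288.605.

3288.605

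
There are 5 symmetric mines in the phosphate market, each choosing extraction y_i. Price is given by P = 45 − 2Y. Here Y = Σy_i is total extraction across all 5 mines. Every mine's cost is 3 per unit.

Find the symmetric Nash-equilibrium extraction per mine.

A representative mine's profit is π_i = y_i(45 − 2Y) − 3y_i, with Y = y_i + Σ_{j≠i} y_j.
First-order condition: 42 − 4y_i − 2Σ_{j≠i} y_j = 0.
With identical mines, set every y_j = y: then 42 − 4y − 8y = 0, i.e. y = 42/12 = 3.5.

3.5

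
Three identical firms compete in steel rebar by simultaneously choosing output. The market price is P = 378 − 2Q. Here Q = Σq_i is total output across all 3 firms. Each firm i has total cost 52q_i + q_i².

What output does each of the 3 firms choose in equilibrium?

32.6

A representative firm's profit is π_i = q_i(378 − 2Q) − 52q_i − q_i², with Q = q_i + Σ_{j≠i} q_j.
First-order condition: 326 − 6q_i − 2Σ_{j≠i} q_j = 0.
In a symmetric equilibrium every firm chooses the same q, so Σ_{j≠i} q_j = 2q. The condition becomes 326 − 10q = 0, giving q = 326/10 = 32.6.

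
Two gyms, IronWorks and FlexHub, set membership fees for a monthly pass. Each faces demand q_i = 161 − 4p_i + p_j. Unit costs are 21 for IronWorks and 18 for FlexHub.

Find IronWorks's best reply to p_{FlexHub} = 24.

IronWorks's profit: π = (p_{IronWorks} − 21)(161 − 4p_{IronWorks} + p_{FlexHub}).
∂π/∂p_{IronWorks} = 245 − 8p_{IronWorks} + p_{FlexHub} = 0 ⇒ p_{IronWorks} = 30.625 + 0.125p_{FlexHub}.
At p_{FlexHub} = 24: p_{IronWorks} = 30.625 + 0.125·24 = 33.625.

33.625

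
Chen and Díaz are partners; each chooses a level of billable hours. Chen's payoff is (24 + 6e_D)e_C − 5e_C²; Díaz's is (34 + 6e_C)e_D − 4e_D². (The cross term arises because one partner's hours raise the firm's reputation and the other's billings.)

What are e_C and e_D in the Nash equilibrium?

Expanding Chen's payoff: 24e_C + 6e_De_C − 5e_C².
∂π/∂e_C = 24 + 6e_D − 10e_C = 0, so e_C = 2.4 + 0.6e_D.
Likewise for Díaz: e_D = 4.25 + 0.75e_C.
Solving the two reaction functions simultaneously: (1 − (0.6)(0.75))e_C = 2.4 + 0.6·4.25, so 0.55e_C = 4.95 and e_C = 9.
Then e_D = 4.25 + 0.75·9 = 11.

9, 11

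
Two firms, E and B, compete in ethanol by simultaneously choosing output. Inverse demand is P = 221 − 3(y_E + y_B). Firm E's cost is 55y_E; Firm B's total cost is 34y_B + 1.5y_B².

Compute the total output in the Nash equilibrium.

Firm E's profit: π = y_E(221 − 3(y_E + y_B)) − 55y_E.
∂π/∂y_E = 166 − 6y_E − 3y_B = 0, so y_E = 83/3 − 0.5y_B.
For B: ∂π/∂y_B = 187 − 9y_B − 3y_E = 0 ⇒ y_B = 187/9 − (1/3)y_E.
Solving the two reaction functions simultaneously: (1 − (−0.5)(−1/3))y_E = 83/3 − 0.5·(187/9), so (5/6)y_E = 311/18 and y_E = 311/15.
Then y_B = 187/9 − (1/3)·(311/15) = 208/15.
Total output: 311/15 + 208/15 = 34.6.

34.6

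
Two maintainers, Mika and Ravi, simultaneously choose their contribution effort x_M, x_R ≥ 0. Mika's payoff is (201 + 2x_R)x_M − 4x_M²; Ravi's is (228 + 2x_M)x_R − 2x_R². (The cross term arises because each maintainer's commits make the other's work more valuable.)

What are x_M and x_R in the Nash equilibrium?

Expanding Mika's payoff: 201x_M + 2x_Rx_M − 4x_M².
∂π/∂x_M = 201 + 2x_R − 8x_M = 0, so x_M = 25.125 + 0.25x_R.
Likewise for Ravi: x_R = 57 + 0.5x_M.
Plugging x_R into Mika's best response: x_M = 25.125 + 0.25(57 + 0.5x_M) ⇒ 0.875x_M = 39.375, so x_M = 45.
Then x_R = 57 + 0.5·45 = 79.5.

45, 79.5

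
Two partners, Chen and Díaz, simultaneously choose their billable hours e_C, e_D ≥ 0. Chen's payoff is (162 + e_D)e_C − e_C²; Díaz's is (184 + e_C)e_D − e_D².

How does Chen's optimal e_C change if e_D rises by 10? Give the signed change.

5

Expanding Chen's payoff: 162e_C + e_De_C − e_C².
∂π/∂e_C = 162 + e_D − 2e_C = 0, so e_C = 81 + 0.5e_D.
The reaction-function slope is 0.5, so a 10-unit rise in e_D moves e_C by 0.5 × 10 = 5. Chen's best response rises — the actions are strategic complements.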